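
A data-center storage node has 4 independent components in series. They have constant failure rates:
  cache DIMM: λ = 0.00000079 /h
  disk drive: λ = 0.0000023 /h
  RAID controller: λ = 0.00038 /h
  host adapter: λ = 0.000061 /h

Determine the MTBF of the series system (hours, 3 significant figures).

Series of exponential components: λ_sys = Σ λ_i
λ_sys = 0.00000079 + 0.0000023 + 0.00038 + 0.000061 = 4.4409e-04 /h
MTBF = 1 / λ_sys = 2250 h

2250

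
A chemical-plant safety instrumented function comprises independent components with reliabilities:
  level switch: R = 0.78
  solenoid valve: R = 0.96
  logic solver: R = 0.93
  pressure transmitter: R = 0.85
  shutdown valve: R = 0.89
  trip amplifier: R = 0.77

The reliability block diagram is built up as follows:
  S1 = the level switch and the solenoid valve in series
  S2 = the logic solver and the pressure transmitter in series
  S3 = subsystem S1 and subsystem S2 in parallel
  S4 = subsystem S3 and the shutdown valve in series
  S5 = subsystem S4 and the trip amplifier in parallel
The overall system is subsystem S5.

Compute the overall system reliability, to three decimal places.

0.964

Series (level switch and solenoid valve): 0.78000 × 0.96000 = 0.74880
Series (logic solver and pressure transmitter): 0.93000 × 0.85000 = 0.79050
Parallel ([0.74880] and [0.79050]): 1 − (1 − 0.74880)(1 − 0.79050) = 0.94737
Series ([0.94737] and shutdown valve): 0.94737 × 0.89000 = 0.84316
Parallel ([0.84316] and trip amplifier): 1 − (1 − 0.84316)(1 − 0.77000) = 0.964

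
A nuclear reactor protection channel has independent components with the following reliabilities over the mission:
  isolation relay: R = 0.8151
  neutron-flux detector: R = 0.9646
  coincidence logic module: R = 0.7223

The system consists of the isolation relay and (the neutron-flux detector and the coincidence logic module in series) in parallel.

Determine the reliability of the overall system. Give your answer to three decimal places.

0.944

Series (neutron-flux detector and coincidence logic module): 0.96460 × 0.72230 = 0.69673
Parallel (isolation relay and [0.69673]): 1 − (1 − 0.81510)(1 − 0.69673) = 0.944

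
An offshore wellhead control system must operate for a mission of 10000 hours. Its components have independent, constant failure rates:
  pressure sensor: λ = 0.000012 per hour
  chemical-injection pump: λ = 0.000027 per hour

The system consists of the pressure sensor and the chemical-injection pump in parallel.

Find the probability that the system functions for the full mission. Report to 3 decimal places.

R(pressure sensor) = exp(−0.000012 × 10000) = 0.88692
R(chemical-injection pump) = exp(−0.000027 × 10000) = 0.76338
Parallel (pressure sensor and chemical-injection pump): 1 − (1 − 0.88692)(1 − 0.76338) = 0.973

0.973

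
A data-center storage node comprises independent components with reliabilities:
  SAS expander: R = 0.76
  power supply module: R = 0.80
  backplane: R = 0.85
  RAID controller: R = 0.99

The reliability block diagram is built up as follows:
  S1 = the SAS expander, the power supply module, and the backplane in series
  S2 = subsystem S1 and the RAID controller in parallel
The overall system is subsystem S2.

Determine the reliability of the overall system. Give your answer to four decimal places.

Series (SAS expander, power supply module, and backplane): 0.760000 × 0.800000 × 0.850000 = 0.516800
Parallel ([0.516800] and RAID controller): 1 − (1 − 0.516800)(1 − 0.990000) = 0.9952

0.9952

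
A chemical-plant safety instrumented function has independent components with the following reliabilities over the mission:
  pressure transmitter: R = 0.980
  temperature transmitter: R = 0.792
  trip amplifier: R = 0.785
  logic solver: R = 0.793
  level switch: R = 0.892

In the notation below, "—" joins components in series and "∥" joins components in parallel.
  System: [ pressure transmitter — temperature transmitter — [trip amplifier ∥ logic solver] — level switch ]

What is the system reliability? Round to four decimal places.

0.6615

Parallel (trip amplifier and logic solver): 1 − (1 − 0.785000)(1 − 0.793000) = 0.955495
Series (pressure transmitter, temperature transmitter, [0.955495], and level switch): 0.980000 × 0.792000 × 0.955495 × 0.892000 = 0.6615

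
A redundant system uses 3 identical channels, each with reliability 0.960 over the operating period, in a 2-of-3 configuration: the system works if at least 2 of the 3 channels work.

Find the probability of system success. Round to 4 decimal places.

0.9953

R = Σ_{i=2}^{3} C(3,i) p^i (1−p)^{3−i} with p = 0.960
C(3,2)·0.960^2·0.040^1 = 0.110592
C(3,3)·0.960^3·0.040^0 = 0.884736
Sum = 0.9953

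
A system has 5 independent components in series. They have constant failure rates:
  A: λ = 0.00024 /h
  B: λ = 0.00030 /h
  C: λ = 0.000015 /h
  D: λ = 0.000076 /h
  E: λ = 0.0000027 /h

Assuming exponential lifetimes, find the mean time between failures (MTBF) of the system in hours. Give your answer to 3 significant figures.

1580

Series of exponential components: λ_sys = Σ λ_i
λ_sys = 0.00024 + 0.00030 + 0.000015 + 0.000076 + 0.0000027 = 6.3370e-04 /h
MTBF = 1 / λ_sys = 1580 h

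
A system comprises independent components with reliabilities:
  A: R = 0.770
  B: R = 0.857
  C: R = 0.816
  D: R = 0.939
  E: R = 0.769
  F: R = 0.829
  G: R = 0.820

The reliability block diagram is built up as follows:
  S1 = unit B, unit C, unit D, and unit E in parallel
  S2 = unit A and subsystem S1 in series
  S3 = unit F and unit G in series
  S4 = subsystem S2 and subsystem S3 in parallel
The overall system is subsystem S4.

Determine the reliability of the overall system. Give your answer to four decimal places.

Parallel (B, C, D, and E): 1 − (1 − 0.857000)(1 − 0.816000)(1 − 0.939000)(1 − 0.769000) = 0.999629
Series (A and [0.999629]): 0.770000 × 0.999629 = 0.769714
Series (F and G): 0.829000 × 0.820000 = 0.679780
Parallel ([0.769714] and [0.679780]): 1 − (1 − 0.769714)(1 − 0.679780) = 0.9263

0.9263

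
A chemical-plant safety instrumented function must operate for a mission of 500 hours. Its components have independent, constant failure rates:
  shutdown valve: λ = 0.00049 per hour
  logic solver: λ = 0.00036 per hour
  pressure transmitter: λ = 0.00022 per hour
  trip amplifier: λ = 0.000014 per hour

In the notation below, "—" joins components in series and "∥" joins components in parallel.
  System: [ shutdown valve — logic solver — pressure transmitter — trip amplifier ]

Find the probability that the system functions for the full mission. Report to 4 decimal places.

0.5816

R(shutdown valve) = exp(−0.00049 × 500) = 0.782705
R(logic solver) = exp(−0.00036 × 500) = 0.835270
R(pressure transmitter) = exp(−0.00022 × 500) = 0.895834
R(trip amplifier) = exp(−0.000014 × 500) = 0.993024
Series (shutdown valve, logic solver, pressure transmitter, and trip amplifier): 0.782705 × 0.835270 × 0.895834 × 0.993024 = 0.5816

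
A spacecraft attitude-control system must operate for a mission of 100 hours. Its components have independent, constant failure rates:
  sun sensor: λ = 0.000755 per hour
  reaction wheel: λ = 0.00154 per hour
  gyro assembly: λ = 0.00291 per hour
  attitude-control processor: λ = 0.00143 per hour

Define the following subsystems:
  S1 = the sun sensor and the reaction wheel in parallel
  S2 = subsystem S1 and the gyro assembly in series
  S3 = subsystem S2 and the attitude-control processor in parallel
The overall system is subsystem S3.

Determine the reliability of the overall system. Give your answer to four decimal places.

0.9653

R(sun sensor) = exp(−0.000755 × 100) = 0.927280
R(reaction wheel) = exp(−0.00154 × 100) = 0.857272
R(gyro assembly) = exp(−0.00291 × 100) = 0.747516
R(attitude-control processor) = exp(−0.00143 × 100) = 0.866754
Parallel (sun sensor and reaction wheel): 1 − (1 − 0.927280)(1 − 0.857272) = 0.989621
Series ([0.989621] and gyro assembly): 0.989621 × 0.747516 = 0.739758
Parallel ([0.739758] and attitude-control processor): 1 − (1 − 0.739758)(1 − 0.866754) = 0.9653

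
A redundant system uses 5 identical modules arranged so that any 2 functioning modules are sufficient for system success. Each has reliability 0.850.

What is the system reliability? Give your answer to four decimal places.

R = Σ_{i=2}^{5} C(5,i) p^i (1−p)^{5−i} with p = 0.850
C(5,2)·0.850^2·0.150^3 = 0.024384
C(5,3)·0.850^3·0.150^2 = 0.138178
C(5,4)·0.850^4·0.150^1 = 0.391505
C(5,5)·0.850^5·0.150^0 = 0.443705
Sum = 0.9978

0.9978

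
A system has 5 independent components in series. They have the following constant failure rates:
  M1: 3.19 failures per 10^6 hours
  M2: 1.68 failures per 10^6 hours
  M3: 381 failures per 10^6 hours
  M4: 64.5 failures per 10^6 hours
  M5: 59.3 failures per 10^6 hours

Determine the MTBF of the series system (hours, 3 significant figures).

Series of exponential components: λ_sys = Σ λ_i
λ_sys = 0.00000319 + 0.00000168 + 0.000381 + 0.0000645 + 0.0000593 = 5.0967e-04 /h
MTBF = 1 / λ_sys = 1960 h

1960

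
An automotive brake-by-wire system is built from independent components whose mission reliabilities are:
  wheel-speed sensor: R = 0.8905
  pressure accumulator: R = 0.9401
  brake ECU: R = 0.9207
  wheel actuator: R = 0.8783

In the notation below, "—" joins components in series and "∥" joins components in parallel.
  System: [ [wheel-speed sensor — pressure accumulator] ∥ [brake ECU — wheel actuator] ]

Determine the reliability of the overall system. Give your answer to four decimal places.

0.9688

Series (wheel-speed sensor and pressure accumulator): 0.890500 × 0.940100 = 0.837159
Series (brake ECU and wheel actuator): 0.920700 × 0.878300 = 0.808651
Parallel ([0.837159] and [0.808651]): 1 − (1 − 0.837159)(1 − 0.808651) = 0.9688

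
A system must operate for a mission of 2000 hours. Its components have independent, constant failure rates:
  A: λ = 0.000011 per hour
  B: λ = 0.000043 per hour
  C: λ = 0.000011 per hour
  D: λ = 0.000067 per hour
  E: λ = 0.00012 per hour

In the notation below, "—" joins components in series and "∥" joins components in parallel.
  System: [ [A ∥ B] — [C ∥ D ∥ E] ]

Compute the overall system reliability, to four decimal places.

R(A) = exp(−0.000011 × 2000) = 0.978240
R(B) = exp(−0.000043 × 2000) = 0.917594
R(C) = exp(−0.000011 × 2000) = 0.978240
R(D) = exp(−0.000067 × 2000) = 0.874590
R(E) = exp(−0.00012 × 2000) = 0.786628
Parallel (A and B): 1 − (1 − 0.978240)(1 − 0.917594) = 0.998207
Parallel (C, D, and E): 1 − (1 − 0.978240)(1 − 0.874590)(1 − 0.786628) = 0.999418
Series ([0.998207] and [0.999418]): 0.998207 × 0.999418 = 0.9976

0.9976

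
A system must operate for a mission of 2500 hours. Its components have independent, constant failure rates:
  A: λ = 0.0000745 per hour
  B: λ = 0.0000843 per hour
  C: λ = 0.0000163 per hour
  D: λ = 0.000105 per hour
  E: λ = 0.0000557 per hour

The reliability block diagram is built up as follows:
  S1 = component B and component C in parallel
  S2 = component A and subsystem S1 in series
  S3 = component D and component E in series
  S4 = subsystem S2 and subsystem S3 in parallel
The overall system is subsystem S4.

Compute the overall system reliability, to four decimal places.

R(A) = exp(−0.0000745 × 2500) = 0.830066
R(B) = exp(−0.0000843 × 2500) = 0.809977
R(C) = exp(−0.0000163 × 2500) = 0.960069
R(D) = exp(−0.000105 × 2500) = 0.769126
R(E) = exp(−0.0000557 × 2500) = 0.870010
Parallel (B and C): 1 − (1 − 0.809977)(1 − 0.960069) = 0.992412
Series (A and [0.992412]): 0.830066 × 0.992412 = 0.823767
Series (D and E): 0.769126 × 0.870010 = 0.669147
Parallel ([0.823767] and [0.669147]): 1 − (1 − 0.823767)(1 − 0.669147) = 0.9417

0.9417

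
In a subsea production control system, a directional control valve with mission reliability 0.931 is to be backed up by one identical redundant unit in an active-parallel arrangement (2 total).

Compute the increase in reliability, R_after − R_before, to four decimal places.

R_before = 0.931
R_after = 1 − (1 − 0.931)^2 = 0.9952
ΔR = 0.9952 − 0.931 = 0.0642

0.0642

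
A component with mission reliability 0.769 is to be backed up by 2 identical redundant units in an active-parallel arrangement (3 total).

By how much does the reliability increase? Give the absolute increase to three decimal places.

R_before = 0.769
R_after = 1 − (1 − 0.769)^3 = 0.988
ΔR = 0.988 − 0.769 = 0.219

0.219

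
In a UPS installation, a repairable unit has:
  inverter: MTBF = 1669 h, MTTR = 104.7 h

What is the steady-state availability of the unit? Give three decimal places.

0.941

A(inverter) = MTBF/(MTBF+MTTR) = 1669/(1669+104.7) = 0.941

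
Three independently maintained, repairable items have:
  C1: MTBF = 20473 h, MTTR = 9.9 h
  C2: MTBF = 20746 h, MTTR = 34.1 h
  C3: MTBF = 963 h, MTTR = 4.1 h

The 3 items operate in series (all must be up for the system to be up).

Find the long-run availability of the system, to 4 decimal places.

0.9936

A(C1) = MTBF/(MTBF+MTTR) = 20473/(20473+9.9) = 0.999517
A(C2) = MTBF/(MTBF+MTTR) = 20746/(20746+34.1) = 0.998359
A(C3) = MTBF/(MTBF+MTTR) = 963/(963+4.1) = 0.995761
Series availability: 0.999517 × 0.998359 × 0.995761 = 0.9936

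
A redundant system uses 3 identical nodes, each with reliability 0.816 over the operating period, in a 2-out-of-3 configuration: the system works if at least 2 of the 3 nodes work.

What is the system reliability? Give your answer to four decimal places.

R = Σ_{i=2}^{3} C(3,i) p^i (1−p)^{3−i} with p = 0.816
C(3,2)·0.816^2·0.184^1 = 0.367553
C(3,3)·0.816^3·0.184^0 = 0.543338
Sum = 0.9109

0.9109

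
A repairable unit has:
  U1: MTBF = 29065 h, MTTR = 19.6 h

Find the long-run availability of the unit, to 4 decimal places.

A(U1) = MTBF/(MTBF+MTTR) = 29065/(29065+19.6) = 0.9993

0.9993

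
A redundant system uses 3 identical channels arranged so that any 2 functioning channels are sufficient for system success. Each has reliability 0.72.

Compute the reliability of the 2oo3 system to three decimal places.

0.809

R = Σ_{i=2}^{3} C(3,i) p^i (1−p)^{3−i} with p = 0.72
C(3,2)·0.72^2·0.28^1 = 0.43546
C(3,3)·0.72^3·0.28^0 = 0.37325
Sum = 0.809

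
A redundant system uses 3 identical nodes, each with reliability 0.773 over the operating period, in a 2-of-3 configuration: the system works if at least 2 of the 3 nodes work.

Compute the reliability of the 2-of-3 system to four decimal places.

R = Σ_{i=2}^{3} C(3,i) p^i (1−p)^{3−i} with p = 0.773
C(3,2)·0.773^2·0.227^1 = 0.406917
C(3,3)·0.773^3·0.227^0 = 0.461890
Sum = 0.8688

0.8688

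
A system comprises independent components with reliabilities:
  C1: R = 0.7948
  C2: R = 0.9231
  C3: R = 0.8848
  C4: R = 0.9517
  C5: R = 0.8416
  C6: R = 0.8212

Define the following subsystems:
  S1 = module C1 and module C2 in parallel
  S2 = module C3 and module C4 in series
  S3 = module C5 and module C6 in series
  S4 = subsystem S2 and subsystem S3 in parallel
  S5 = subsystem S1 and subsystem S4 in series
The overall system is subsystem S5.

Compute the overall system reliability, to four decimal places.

0.9362

Parallel (C1 and C2): 1 − (1 − 0.794800)(1 − 0.923100) = 0.984220
Series (C3 and C4): 0.884800 × 0.951700 = 0.842064
Series (C5 and C6): 0.841600 × 0.821200 = 0.691122
Parallel ([0.842064] and [0.691122]): 1 − (1 − 0.842064)(1 − 0.691122) = 0.951217
Series ([0.984220] and [0.951217]): 0.984220 × 0.951217 = 0.9362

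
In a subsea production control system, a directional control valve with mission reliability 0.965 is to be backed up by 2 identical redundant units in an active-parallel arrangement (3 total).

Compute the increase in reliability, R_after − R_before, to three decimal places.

0.035

R_before = 0.965
R_after = 1 − (1 − 0.965)^3 = 1.000
ΔR = 1.000 − 0.965 = 0.035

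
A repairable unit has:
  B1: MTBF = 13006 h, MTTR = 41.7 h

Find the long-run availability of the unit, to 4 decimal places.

0.9968

A(B1) = MTBF/(MTBF+MTTR) = 13006/(13006+41.7) = 0.9968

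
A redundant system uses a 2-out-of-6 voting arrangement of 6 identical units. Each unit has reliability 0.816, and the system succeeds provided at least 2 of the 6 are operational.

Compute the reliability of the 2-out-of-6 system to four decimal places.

0.9989

R = Σ_{i=2}^{6} C(6,i) p^i (1−p)^{6−i} with p = 0.816
C(6,2)·0.816^2·0.184^4 = 0.011448
C(6,3)·0.816^3·0.184^3 = 0.067695
C(6,4)·0.816^4·0.184^2 = 0.225158
C(6,5)·0.816^5·0.184^1 = 0.399411
C(6,6)·0.816^6·0.184^0 = 0.295217
Sum = 0.9989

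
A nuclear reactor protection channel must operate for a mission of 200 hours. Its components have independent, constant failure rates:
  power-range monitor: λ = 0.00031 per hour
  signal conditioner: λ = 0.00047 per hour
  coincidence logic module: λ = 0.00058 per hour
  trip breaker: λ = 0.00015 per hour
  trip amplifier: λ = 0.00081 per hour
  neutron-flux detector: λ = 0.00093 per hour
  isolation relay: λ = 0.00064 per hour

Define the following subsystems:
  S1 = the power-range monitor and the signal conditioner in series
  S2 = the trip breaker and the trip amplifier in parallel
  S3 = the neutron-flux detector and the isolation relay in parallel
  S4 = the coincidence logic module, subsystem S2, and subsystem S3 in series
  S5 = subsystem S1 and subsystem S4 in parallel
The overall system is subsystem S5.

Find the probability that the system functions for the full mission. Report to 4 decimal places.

R(power-range monitor) = exp(−0.00031 × 200) = 0.939883
R(signal conditioner) = exp(−0.00047 × 200) = 0.910283
R(coincidence logic module) = exp(−0.00058 × 200) = 0.890475
R(trip breaker) = exp(−0.00015 × 200) = 0.970446
R(trip amplifier) = exp(−0.00081 × 200) = 0.850441
R(neutron-flux detector) = exp(−0.00093 × 200) = 0.830274
R(isolation relay) = exp(−0.00064 × 200) = 0.879853
Series (power-range monitor and signal conditioner): 0.939883 × 0.910283 = 0.855560
Parallel (trip breaker and trip amplifier): 1 − (1 − 0.970446)(1 − 0.850441) = 0.995580
Parallel (neutron-flux detector and isolation relay): 1 − (1 − 0.830274)(1 − 0.879853) = 0.979608
Series (coincidence logic module, [0.995580], and [0.979608]): 0.890475 × 0.995580 × 0.979608 = 0.868461
Parallel ([0.855560] and [0.868461]): 1 − (1 − 0.855560)(1 − 0.868461) = 0.9810

0.9810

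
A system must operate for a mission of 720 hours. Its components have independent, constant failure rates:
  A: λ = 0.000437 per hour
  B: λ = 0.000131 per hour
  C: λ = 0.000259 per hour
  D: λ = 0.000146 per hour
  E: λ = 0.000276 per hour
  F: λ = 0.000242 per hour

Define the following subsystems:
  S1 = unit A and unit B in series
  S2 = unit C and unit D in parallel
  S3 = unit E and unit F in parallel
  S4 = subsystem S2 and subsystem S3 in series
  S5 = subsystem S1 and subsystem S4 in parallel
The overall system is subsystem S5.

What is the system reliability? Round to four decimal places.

0.9848

R(A) = exp(−0.000437 × 720) = 0.730052
R(B) = exp(−0.000131 × 720) = 0.909992
R(C) = exp(−0.000259 × 720) = 0.829875
R(D) = exp(−0.000146 × 720) = 0.900216
R(E) = exp(−0.000276 × 720) = 0.819779
R(F) = exp(−0.000242 × 720) = 0.840095
Series (A and B): 0.730052 × 0.909992 = 0.664341
Parallel (C and D): 1 − (1 − 0.829875)(1 − 0.900216) = 0.983024
Parallel (E and F): 1 − (1 − 0.819779)(1 − 0.840095) = 0.971182
Series ([0.983024] and [0.971182]): 0.983024 × 0.971182 = 0.954695
Parallel ([0.664341] and [0.954695]): 1 − (1 − 0.664341)(1 − 0.954695) = 0.9848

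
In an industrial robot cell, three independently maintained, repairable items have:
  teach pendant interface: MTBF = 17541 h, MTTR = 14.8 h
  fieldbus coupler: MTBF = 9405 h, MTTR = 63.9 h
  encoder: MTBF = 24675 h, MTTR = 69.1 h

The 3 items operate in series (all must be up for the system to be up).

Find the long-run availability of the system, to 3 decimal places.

A(teach pendant interface) = MTBF/(MTBF+MTTR) = 17541/(17541+14.8) = 0.999157
A(fieldbus coupler) = MTBF/(MTBF+MTTR) = 9405/(9405+63.9) = 0.993252
A(encoder) = MTBF/(MTBF+MTTR) = 24675/(24675+69.1) = 0.997207
Series availability: 0.999157 × 0.993252 × 0.997207 = 0.990

0.990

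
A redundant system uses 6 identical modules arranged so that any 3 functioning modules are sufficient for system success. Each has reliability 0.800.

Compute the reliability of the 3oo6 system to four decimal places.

0.9830

R = Σ_{i=3}^{6} C(6,i) p^i (1−p)^{6−i} with p = 0.800
C(6,3)·0.800^3·0.200^3 = 0.081920
C(6,4)·0.800^4·0.200^2 = 0.245760
C(6,5)·0.800^5·0.200^1 = 0.393216
C(6,6)·0.800^6·0.200^0 = 0.262144
Sum = 0.9830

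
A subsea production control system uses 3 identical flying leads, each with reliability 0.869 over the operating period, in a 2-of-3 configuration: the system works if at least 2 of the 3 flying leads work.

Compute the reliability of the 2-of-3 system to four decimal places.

0.9530

R = Σ_{i=2}^{3} C(3,i) p^i (1−p)^{3−i} with p = 0.869
C(3,2)·0.869^2·0.131^1 = 0.296778
C(3,3)·0.869^3·0.131^0 = 0.656235
Sum = 0.9530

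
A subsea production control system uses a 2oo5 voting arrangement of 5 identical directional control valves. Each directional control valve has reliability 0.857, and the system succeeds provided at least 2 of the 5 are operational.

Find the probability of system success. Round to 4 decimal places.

0.9981

R = Σ_{i=2}^{5} C(5,i) p^i (1−p)^{5−i} with p = 0.857
C(5,2)·0.857^2·0.143^3 = 0.021477
C(5,3)·0.857^3·0.143^2 = 0.128711
C(5,4)·0.857^4·0.143^1 = 0.385682
C(5,5)·0.857^5·0.143^0 = 0.462279
Sum = 0.9981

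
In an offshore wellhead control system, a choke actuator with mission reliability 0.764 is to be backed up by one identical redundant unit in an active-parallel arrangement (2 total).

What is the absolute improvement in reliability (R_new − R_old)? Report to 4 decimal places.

0.1803

R_before = 0.764
R_after = 1 − (1 − 0.764)^2 = 0.9443
ΔR = 0.9443 − 0.764 = 0.1803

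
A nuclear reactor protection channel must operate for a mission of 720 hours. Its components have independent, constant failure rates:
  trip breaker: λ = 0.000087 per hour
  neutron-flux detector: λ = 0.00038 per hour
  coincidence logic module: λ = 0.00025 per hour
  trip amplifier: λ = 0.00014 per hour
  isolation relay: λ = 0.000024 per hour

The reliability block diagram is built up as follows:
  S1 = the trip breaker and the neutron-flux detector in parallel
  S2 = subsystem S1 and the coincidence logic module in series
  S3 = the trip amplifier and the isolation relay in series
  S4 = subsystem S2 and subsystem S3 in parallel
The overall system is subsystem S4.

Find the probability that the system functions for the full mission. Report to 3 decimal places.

R(trip breaker) = exp(−0.000087 × 720) = 0.93928
R(neutron-flux detector) = exp(−0.00038 × 720) = 0.76064
R(coincidence logic module) = exp(−0.00025 × 720) = 0.83527
R(trip amplifier) = exp(−0.00014 × 720) = 0.90411
R(isolation relay) = exp(−0.000024 × 720) = 0.98287
Parallel (trip breaker and neutron-flux detector): 1 − (1 − 0.93928)(1 − 0.76064) = 0.98547
Series ([0.98547] and coincidence logic module): 0.98547 × 0.83527 = 0.82313
Series (trip amplifier and isolation relay): 0.90411 × 0.98287 = 0.88862
Parallel ([0.82313] and [0.88862]): 1 − (1 − 0.82313)(1 − 0.88862) = 0.980

0.980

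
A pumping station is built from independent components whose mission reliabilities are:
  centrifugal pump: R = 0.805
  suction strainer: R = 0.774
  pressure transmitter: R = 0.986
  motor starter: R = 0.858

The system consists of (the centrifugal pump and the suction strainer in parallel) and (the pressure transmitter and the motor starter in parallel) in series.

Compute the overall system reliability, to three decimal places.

Parallel (centrifugal pump and suction strainer): 1 − (1 − 0.80500)(1 − 0.77400) = 0.95593
Parallel (pressure transmitter and motor starter): 1 − (1 − 0.98600)(1 − 0.85800) = 0.99801
Series ([0.95593] and [0.99801]): 0.95593 × 0.99801 = 0.954

0.954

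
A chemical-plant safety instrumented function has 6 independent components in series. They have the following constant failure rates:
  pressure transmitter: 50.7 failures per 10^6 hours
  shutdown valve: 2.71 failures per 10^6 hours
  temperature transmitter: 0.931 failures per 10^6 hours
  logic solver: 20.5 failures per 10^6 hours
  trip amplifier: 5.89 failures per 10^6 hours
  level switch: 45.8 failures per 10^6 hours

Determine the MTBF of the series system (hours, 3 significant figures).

Series of exponential components: λ_sys = Σ λ_i
λ_sys = 0.0000507 + 0.00000271 + 0.000000931 + 0.0000205 + 0.00000589 + 0.0000458 = 1.2653e-04 /h
MTBF = 1 / λ_sys = 7900 h

7900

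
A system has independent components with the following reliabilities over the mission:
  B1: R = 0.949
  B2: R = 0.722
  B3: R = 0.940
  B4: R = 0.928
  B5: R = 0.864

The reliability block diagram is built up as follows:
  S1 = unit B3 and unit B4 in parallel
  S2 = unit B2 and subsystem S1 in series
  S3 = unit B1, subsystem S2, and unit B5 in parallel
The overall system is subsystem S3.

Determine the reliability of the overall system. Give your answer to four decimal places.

0.9981

Parallel (B3 and B4): 1 − (1 − 0.940000)(1 − 0.928000) = 0.995680
Series (B2 and [0.995680]): 0.722000 × 0.995680 = 0.718881
Parallel (B1, [0.718881], and B5): 1 − (1 − 0.949000)(1 − 0.718881)(1 − 0.864000) = 0.9981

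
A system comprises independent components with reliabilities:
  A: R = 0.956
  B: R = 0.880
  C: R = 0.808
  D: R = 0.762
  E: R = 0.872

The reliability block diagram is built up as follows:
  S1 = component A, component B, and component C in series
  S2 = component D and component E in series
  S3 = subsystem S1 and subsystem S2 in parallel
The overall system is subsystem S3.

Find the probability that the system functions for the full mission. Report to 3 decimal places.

0.893

Series (A, B, and C): 0.95600 × 0.88000 × 0.80800 = 0.67975
Series (D and E): 0.76200 × 0.87200 = 0.66446
Parallel ([0.67975] and [0.66446]): 1 − (1 − 0.67975)(1 − 0.66446) = 0.893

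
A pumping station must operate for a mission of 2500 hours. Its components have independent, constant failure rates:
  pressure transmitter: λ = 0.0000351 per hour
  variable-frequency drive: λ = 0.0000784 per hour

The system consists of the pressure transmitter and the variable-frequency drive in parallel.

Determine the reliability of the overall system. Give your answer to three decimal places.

R(pressure transmitter) = exp(−0.0000351 × 2500) = 0.91599
R(variable-frequency drive) = exp(−0.0000784 × 2500) = 0.82201
Parallel (pressure transmitter and variable-frequency drive): 1 − (1 − 0.91599)(1 − 0.82201) = 0.985

0.985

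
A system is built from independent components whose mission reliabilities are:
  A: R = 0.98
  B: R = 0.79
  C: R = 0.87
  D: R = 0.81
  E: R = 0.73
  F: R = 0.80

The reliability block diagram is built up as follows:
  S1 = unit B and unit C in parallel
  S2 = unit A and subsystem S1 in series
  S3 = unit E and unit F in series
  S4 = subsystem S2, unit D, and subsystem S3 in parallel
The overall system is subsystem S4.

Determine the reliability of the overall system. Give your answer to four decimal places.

Parallel (B and C): 1 − (1 − 0.790000)(1 − 0.870000) = 0.972700
Series (A and [0.972700]): 0.980000 × 0.972700 = 0.953246
Series (E and F): 0.730000 × 0.800000 = 0.584000
Parallel ([0.953246], D, and [0.584000]): 1 − (1 − 0.953246)(1 − 0.810000)(1 − 0.584000) = 0.9963

0.9963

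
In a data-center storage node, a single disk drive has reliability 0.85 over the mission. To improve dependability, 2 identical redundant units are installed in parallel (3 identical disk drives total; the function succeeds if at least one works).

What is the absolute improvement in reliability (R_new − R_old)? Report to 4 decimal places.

0.1466

R_before = 0.85
R_after = 1 − (1 − 0.85)^3 = 0.9966
ΔR = 0.9966 − 0.85 = 0.1466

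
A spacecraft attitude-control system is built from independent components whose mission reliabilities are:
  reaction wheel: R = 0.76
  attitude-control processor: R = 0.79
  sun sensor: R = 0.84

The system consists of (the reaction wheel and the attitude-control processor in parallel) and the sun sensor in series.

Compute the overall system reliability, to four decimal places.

0.7977

Parallel (reaction wheel and attitude-control processor): 1 − (1 − 0.760000)(1 − 0.790000) = 0.949600
Series ([0.949600] and sun sensor): 0.949600 × 0.840000 = 0.7977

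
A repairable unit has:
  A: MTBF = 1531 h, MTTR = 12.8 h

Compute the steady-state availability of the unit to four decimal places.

A(A) = MTBF/(MTBF+MTTR) = 1531/(1531+12.8) = 0.9917

0.9917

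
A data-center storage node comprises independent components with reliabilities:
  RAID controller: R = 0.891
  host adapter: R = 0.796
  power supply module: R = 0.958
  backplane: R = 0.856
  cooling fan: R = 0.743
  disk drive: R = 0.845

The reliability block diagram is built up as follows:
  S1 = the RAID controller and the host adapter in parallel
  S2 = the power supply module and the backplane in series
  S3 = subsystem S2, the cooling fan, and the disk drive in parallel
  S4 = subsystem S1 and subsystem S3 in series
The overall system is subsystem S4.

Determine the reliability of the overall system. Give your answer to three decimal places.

Parallel (RAID controller and host adapter): 1 − (1 − 0.89100)(1 − 0.79600) = 0.97776
Series (power supply module and backplane): 0.95800 × 0.85600 = 0.82005
Parallel ([0.82005], cooling fan, and disk drive): 1 − (1 − 0.82005)(1 − 0.74300)(1 − 0.84500) = 0.99283
Series ([0.97776] and [0.99283]): 0.97776 × 0.99283 = 0.971

0.971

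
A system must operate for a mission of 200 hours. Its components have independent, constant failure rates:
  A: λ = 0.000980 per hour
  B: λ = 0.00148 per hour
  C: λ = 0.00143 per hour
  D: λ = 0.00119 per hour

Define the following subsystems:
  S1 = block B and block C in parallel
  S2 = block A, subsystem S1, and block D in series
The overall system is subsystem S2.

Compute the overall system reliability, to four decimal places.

0.6066

R(A) = exp(−0.000980 × 200) = 0.822012
R(B) = exp(−0.00148 × 200) = 0.743787
R(C) = exp(−0.00143 × 200) = 0.751263
R(D) = exp(−0.00119 × 200) = 0.788203
Parallel (B and C): 1 − (1 − 0.743787)(1 − 0.751263) = 0.936270
Series (A, [0.936270], and D): 0.822012 × 0.936270 × 0.788203 = 0.6066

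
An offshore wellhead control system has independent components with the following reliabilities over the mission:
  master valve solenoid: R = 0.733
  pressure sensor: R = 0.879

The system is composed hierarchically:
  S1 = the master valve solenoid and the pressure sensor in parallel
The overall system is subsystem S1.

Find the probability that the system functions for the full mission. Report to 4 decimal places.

Parallel (master valve solenoid and pressure sensor): 1 − (1 − 0.733000)(1 − 0.879000) = 0.9677

0.9677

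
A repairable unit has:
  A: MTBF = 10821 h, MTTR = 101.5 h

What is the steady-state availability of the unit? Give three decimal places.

A(A) = MTBF/(MTBF+MTTR) = 10821/(10821+101.5) = 0.991

0.991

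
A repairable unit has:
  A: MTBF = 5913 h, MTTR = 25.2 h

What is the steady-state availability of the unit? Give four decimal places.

0.9958

A(A) = MTBF/(MTBF+MTTR) = 5913/(5913+25.2) = 0.9958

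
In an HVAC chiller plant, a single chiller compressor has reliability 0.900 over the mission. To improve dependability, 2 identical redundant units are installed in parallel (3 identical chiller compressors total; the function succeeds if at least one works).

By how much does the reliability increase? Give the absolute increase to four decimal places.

0.0990

R_before = 0.900
R_after = 1 − (1 − 0.900)^3 = 0.9990
ΔR = 0.9990 − 0.900 = 0.0990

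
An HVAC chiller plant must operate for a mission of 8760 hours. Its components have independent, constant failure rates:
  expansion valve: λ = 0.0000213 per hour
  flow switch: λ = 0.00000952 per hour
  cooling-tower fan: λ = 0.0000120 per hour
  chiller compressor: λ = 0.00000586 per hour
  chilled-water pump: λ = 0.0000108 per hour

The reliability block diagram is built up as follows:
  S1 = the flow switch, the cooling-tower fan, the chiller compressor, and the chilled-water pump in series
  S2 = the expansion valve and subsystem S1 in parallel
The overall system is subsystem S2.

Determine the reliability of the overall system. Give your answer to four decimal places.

0.9516

R(expansion valve) = exp(−0.0000213 × 8760) = 0.829786
R(flow switch) = exp(−0.00000952 × 8760) = 0.919987
R(cooling-tower fan) = exp(−0.0000120 × 8760) = 0.900216
R(chiller compressor) = exp(−0.00000586 × 8760) = 0.949962
R(chilled-water pump) = exp(−0.0000108 × 8760) = 0.909729
Series (flow switch, cooling-tower fan, chiller compressor, and chilled-water pump): 0.919987 × 0.900216 × 0.949962 × 0.909729 = 0.715726
Parallel (expansion valve and [0.715726]): 1 − (1 − 0.829786)(1 − 0.715726) = 0.9516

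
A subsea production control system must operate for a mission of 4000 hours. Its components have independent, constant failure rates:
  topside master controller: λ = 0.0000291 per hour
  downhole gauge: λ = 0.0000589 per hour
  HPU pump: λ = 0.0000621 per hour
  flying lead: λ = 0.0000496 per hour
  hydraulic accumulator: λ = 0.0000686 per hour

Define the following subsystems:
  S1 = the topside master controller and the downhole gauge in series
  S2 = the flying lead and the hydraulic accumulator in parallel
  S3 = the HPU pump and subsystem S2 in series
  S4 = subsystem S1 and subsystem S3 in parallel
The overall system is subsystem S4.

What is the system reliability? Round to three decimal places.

R(topside master controller) = exp(−0.0000291 × 4000) = 0.89012
R(downhole gauge) = exp(−0.0000589 × 4000) = 0.79010
R(HPU pump) = exp(−0.0000621 × 4000) = 0.78005
R(flying lead) = exp(−0.0000496 × 4000) = 0.82004
R(hydraulic accumulator) = exp(−0.0000686 × 4000) = 0.76003
Series (topside master controller and downhole gauge): 0.89012 × 0.79010 = 0.70328
Parallel (flying lead and hydraulic accumulator): 1 − (1 − 0.82004)(1 − 0.76003) = 0.95681
Series (HPU pump and [0.95681]): 0.78005 × 0.95681 = 0.74636
Parallel ([0.70328] and [0.74636]): 1 − (1 − 0.70328)(1 − 0.74636) = 0.925

0.925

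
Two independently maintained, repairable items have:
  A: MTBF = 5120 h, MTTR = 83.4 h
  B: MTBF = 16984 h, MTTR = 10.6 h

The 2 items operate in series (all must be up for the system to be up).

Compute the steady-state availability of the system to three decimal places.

A(A) = MTBF/(MTBF+MTTR) = 5120/(5120+83.4) = 0.983972
A(B) = MTBF/(MTBF+MTTR) = 16984/(16984+10.6) = 0.999376
Series availability: 0.983972 × 0.999376 = 0.983

0.983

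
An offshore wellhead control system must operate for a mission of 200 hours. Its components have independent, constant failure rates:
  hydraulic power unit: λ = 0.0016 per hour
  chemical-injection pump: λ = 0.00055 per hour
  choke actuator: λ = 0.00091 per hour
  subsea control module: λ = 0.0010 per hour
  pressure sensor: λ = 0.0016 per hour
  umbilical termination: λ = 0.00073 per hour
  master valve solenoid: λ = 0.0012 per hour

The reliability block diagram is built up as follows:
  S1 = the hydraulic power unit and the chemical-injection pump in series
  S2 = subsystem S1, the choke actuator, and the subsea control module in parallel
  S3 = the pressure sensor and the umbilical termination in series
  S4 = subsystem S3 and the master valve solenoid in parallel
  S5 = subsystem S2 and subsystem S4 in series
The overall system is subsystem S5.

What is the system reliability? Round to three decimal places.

R(hydraulic power unit) = exp(−0.0016 × 200) = 0.72615
R(chemical-injection pump) = exp(−0.00055 × 200) = 0.89583
R(choke actuator) = exp(−0.00091 × 200) = 0.83360
R(subsea control module) = exp(−0.0010 × 200) = 0.81873
R(pressure sensor) = exp(−0.0016 × 200) = 0.72615
R(umbilical termination) = exp(−0.00073 × 200) = 0.86416
R(master valve solenoid) = exp(−0.0012 × 200) = 0.78663
Series (hydraulic power unit and chemical-injection pump): 0.72615 × 0.89583 = 0.65051
Parallel ([0.65051], choke actuator, and subsea control module): 1 − (1 − 0.65051)(1 − 0.83360)(1 − 0.81873) = 0.98946
Series (pressure sensor and umbilical termination): 0.72615 × 0.86416 = 0.62751
Parallel ([0.62751] and master valve solenoid): 1 − (1 − 0.62751)(1 − 0.78663) = 0.92052
Series ([0.98946] and [0.92052]): 0.98946 × 0.92052 = 0.911

0.911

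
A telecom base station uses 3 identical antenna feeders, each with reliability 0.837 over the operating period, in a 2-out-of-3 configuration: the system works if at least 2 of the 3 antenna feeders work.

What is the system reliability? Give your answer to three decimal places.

R = Σ_{i=2}^{3} C(3,i) p^i (1−p)^{3−i} with p = 0.837
C(3,2)·0.837^2·0.163^1 = 0.34258
C(3,3)·0.837^3·0.163^0 = 0.58638
Sum = 0.929

0.929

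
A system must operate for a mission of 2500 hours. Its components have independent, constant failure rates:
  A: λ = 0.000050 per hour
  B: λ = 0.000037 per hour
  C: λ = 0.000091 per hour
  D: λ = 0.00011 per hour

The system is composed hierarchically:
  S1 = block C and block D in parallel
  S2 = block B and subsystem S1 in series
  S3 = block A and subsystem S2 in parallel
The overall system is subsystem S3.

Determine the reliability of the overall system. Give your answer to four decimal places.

R(A) = exp(−0.000050 × 2500) = 0.882497
R(B) = exp(−0.000037 × 2500) = 0.911649
R(C) = exp(−0.000091 × 2500) = 0.796522
R(D) = exp(−0.00011 × 2500) = 0.759572
Parallel (C and D): 1 − (1 − 0.796522)(1 − 0.759572) = 0.951078
Series (B and [0.951078]): 0.911649 × 0.951078 = 0.867049
Parallel (A and [0.867049]): 1 − (1 − 0.882497)(1 − 0.867049) = 0.9844

0.9844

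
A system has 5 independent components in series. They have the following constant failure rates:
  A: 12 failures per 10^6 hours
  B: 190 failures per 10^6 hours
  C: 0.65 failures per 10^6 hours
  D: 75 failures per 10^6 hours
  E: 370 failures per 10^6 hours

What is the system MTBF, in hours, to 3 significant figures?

Series of exponential components: λ_sys = Σ λ_i
λ_sys = 0.000012 + 0.00019 + 0.00000065 + 0.000075 + 0.00037 = 6.4765e-04 /h
MTBF = 1 / λ_sys = 1540 h

1540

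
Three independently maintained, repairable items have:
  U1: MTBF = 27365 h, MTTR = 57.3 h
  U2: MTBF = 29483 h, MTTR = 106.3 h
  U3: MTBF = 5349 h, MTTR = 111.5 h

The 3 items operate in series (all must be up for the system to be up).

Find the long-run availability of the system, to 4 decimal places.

A(U1) = MTBF/(MTBF+MTTR) = 27365/(27365+57.3) = 0.997910
A(U2) = MTBF/(MTBF+MTTR) = 29483/(29483+106.3) = 0.996407
A(U3) = MTBF/(MTBF+MTTR) = 5349/(5349+111.5) = 0.979581
Series availability: 0.997910 × 0.996407 × 0.979581 = 0.9740

0.9740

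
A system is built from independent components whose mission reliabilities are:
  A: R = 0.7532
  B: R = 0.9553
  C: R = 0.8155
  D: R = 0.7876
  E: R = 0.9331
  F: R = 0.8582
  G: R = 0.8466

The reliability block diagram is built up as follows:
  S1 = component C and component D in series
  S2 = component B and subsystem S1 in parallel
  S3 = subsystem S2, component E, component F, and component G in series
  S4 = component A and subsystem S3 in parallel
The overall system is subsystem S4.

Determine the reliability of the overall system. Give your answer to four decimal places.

Series (C and D): 0.815500 × 0.787600 = 0.642288
Parallel (B and [0.642288]): 1 − (1 − 0.955300)(1 − 0.642288) = 0.984010
Series ([0.984010], E, F, and G): 0.984010 × 0.933100 × 0.858200 × 0.846600 = 0.667105
Parallel (A and [0.667105]): 1 − (1 − 0.753200)(1 − 0.667105) = 0.9178

0.9178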